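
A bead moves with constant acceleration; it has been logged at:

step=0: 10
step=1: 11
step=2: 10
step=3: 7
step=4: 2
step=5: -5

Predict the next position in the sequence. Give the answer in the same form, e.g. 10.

-14

Taking differences between consecutive positions: +1, -1, -3, -5, -7. These grow by -2 each step.
step 6: -5 − 9 → -14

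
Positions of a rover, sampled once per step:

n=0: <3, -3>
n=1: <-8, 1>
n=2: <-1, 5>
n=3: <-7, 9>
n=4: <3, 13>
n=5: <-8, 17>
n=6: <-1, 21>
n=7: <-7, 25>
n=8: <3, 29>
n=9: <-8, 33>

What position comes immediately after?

The first coordinate repeats the cycle [3, -8, -1, -7] with period 4; step 10 mod 4 = 2, giving -1.
The second coordinate changes by +4 each step, so at step 10 it is -3 + 10·(4) = 37.

<-1, 37>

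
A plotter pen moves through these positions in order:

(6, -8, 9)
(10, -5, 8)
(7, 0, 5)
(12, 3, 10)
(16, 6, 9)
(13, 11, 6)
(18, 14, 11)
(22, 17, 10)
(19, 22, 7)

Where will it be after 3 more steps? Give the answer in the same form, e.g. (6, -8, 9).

Step-to-step displacements: (+4, +3, -1), (-3, +5, -3), (+5, +3, +5), (+4, +3, -1), (-3, +5, -3), (+5, +3, +5), (+4, +3, -1), (-3, +5, -3) — a repeating cycle of length 3.
step 9: apply (+5, +3, +5) → (24, 25, 12)
step 10: apply (+4, +3, -1) → (28, 28, 11)
step 11: apply (-3, +5, -3) → (25, 33, 8)

(25, 33, 8)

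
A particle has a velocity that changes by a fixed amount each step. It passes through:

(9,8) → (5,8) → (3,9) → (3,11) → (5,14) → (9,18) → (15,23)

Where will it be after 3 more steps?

First differences are (-4,+0), (-2,+1), (+0,+2), (+2,+3), (+4,+4), (+6,+5); their common second difference is (+2,+1) (constant acceleration).
step 7: (15,23) + (+8,+6) → (23,29)
step 8: (23,29) + (+10,+7) → (33,36)
step 9: (33,36) + (+12,+8) → (45,44)

(45,44)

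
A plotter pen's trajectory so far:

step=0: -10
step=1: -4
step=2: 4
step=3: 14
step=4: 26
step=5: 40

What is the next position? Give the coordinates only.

First differences are +6, +8, +10, +12, +14; their common second difference is +2 (constant acceleration).
step 6: 40 + 16 → 56

56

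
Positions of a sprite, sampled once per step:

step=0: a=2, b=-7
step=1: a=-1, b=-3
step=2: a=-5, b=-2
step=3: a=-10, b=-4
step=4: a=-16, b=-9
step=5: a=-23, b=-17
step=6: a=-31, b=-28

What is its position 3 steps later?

Taking differences between consecutive positions: (-3, +4), (-4, +1), (-5, -2), (-6, -5), (-7, -8), (-8, -11). These grow by (-1, -3) each step.
step 7: a=-31, b=-28 + (-9, -14) → a=-40, b=-42
step 8: a=-40, b=-42 + (-10, -17) → a=-50, b=-59
step 9: a=-50, b=-59 + (-11, -20) → a=-61, b=-79

a=-61, b=-79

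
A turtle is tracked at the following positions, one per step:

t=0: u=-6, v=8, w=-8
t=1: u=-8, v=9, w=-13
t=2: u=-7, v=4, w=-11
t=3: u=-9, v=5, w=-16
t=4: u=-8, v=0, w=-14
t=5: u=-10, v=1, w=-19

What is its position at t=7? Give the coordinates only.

Step-to-step displacements: (-2, +1, -5), (+1, -5, +2), (-2, +1, -5), (+1, -5, +2), (-2, +1, -5) — a repeating cycle of length 2.
step 6: apply (+1, -5, +2) → u=-9, v=-4, w=-17
step 7: apply (-2, +1, -5) → u=-11, v=-3, w=-22

u=-11, v=-3, w=-22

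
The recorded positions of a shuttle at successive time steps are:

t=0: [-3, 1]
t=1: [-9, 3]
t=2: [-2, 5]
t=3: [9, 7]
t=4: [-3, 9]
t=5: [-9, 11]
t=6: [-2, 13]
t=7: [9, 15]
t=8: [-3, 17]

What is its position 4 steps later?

The first coordinate repeats the cycle [-3, -9, -2, 9] with period 4; step 12 mod 4 = 0, giving -3.
The second coordinate changes by +2 each step, so at step 12 it is 1 + 12·(2) = 25.

[-3, 25]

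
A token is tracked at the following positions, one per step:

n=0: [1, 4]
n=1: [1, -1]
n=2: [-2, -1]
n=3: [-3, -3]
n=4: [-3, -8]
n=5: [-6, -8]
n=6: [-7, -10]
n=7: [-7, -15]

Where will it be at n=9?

The moves between consecutive positions are [+0, -5], [-3, +0], [-1, -2], [+0, -5], [-3, +0], [-1, -2], [+0, -5]; they repeat the 3-cycle [[+0, -5], [-3, +0], [-1, -2]].
step 8: apply [-3, +0] → [-10, -15]
step 9: apply [-1, -2] → [-11, -17]

[-11, -17]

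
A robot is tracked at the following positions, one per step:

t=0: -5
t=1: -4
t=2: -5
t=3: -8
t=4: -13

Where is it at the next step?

First differences are +1, -1, -3, -5; their common second difference is -2 (constant acceleration).
step 5: -13 − 7 → -20

-20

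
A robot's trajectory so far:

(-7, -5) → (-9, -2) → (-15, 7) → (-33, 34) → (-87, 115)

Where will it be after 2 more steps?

(-735, 1087)

Consecutive displacements (-2, +3), (-6, +9), (-18, +27), (-54, +81) scale by a factor of 3 each step.
step 5: (-87, 115) + (-162, +243) → (-249, 358)
step 6: (-249, 358) + (-486, +729) → (-735, 1087)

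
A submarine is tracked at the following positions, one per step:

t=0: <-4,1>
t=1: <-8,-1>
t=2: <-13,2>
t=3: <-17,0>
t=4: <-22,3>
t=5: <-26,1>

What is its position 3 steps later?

Step-to-step displacements: <-4,-2>, <-5,+3>, <-4,-2>, <-5,+3>, <-4,-2> — a repeating cycle of length 2.
step 6: apply <-5,+3> → <-31,4>
step 7: apply <-4,-2> → <-35,2>
step 8: apply <-5,+3> → <-40,5>

<-40,5>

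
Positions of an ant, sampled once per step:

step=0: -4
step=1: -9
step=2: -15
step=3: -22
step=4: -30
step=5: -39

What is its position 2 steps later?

-60

Taking differences between consecutive positions: -5, -6, -7, -8, -9. These grow by -1 each step.
step 6: -39 − 10 → -49
step 7: -49 − 11 → -60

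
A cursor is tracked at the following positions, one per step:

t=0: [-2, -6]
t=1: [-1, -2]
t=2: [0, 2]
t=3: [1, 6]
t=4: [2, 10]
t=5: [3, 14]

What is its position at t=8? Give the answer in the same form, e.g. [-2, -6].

[6, 26]

Each step adds [+1, +4] to the position.
step 6: [3, 14] + [+1, +4] → [4, 18]
step 7: [4, 18] + [+1, +4] → [5, 22]
step 8: [5, 22] + [+1, +4] → [6, 26]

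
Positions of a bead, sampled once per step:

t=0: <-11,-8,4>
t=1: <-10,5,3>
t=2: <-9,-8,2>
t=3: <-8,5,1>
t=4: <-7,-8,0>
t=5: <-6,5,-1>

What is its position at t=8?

<-3,-8,-4>

The first coordinate changes by +1 each step, so at step 8 it is -11 + 8·(1) = -3.
The second coordinate repeats the cycle [-8, 5] with period 2; step 8 mod 2 = 0, giving -8.
The third coordinate changes by -1 each step, so at step 8 it is 4 + 8·(-1) = -4.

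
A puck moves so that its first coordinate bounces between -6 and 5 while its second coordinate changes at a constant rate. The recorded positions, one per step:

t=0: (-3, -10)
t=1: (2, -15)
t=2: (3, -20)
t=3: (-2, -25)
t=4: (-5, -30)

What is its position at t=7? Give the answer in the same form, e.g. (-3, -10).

The first coordinate reflects between -6 and 5, moving 5 per step.
  step 5: -5 → 0
  step 6: 0 → 5
  step 7: 5 → 0
The second coordinate changes by -5 each step: at step 7 it is -45.

(0, -45)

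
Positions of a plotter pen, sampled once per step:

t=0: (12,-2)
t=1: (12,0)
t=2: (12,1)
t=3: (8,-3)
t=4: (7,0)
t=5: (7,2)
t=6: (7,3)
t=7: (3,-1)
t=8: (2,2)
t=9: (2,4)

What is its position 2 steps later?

(-2,1)

The moves between consecutive positions are (+0,+2), (+0,+1), (-4,-4), (-1,+3), (+0,+2), (+0,+1), (-4,-4), (-1,+3), (+0,+2); they repeat the 4-cycle [(+0,+2), (+0,+1), (-4,-4), (-1,+3)].
step 10: apply (+0,+1) → (2,5)
step 11: apply (-4,-4) → (-2,1)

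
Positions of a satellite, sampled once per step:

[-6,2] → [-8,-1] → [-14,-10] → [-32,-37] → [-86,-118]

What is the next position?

[-248,-361]

The jumps are [-2,-3], [-6,-9], [-18,-27], [-54,-81] — a geometric progression with ratio 3.
step 5: [-86,-118] + [-162,-243] → [-248,-361]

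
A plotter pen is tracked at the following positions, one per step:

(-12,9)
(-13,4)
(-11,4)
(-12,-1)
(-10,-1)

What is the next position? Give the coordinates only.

Step-to-step displacements: (-1,-5), (+2,+0), (-1,-5), (+2,+0) — a repeating cycle of length 2.
step 5: apply (-1,-5) → (-11,-6)

(-11,-6)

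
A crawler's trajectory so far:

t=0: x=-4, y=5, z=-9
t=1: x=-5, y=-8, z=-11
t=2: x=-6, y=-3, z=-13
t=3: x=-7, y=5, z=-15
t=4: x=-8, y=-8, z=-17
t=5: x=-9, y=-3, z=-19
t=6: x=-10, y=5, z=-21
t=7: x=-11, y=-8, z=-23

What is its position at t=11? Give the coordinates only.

The x coordinate changes by -1 each step, so at step 11 it is -4 + 11·(-1) = -15.
The y coordinate repeats the cycle [5, -8, -3] with period 3; step 11 mod 3 = 2, giving -3.
The z coordinate changes by -2 each step, so at step 11 it is -9 + 11·(-2) = -31.

x=-15, y=-3, z=-31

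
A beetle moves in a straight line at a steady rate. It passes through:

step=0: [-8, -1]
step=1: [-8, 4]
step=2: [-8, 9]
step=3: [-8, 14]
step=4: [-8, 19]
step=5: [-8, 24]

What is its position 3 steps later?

[-8, 39]

Each step adds [+0, +5] to the position.
step 6: [-8, 24] + [+0, +5] → [-8, 29]
step 7: [-8, 29] + [+0, +5] → [-8, 34]
step 8: [-8, 34] + [+0, +5] → [-8, 39]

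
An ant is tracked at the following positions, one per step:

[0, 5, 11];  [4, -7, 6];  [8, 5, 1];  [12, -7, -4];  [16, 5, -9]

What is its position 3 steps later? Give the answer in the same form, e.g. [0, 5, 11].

[28, -7, -24]

First: linear, +4 per step → 28 at step 7.
Second: cycles through 5, -7 every 2 steps. Step 7 lands at position 1 of the cycle → -7.
Third: linear, -5 per step → -24 at step 7.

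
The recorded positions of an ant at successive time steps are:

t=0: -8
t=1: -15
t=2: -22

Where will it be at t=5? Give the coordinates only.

Constant displacement of -7 per step.
step 3: -22 − 7 → -29
step 4: -29 − 7 → -36
step 5: -36 − 7 → -43

-43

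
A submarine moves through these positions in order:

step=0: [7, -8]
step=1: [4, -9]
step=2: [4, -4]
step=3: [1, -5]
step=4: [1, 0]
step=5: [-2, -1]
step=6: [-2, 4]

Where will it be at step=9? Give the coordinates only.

[-8, 7]

The moves between consecutive positions are [-3, -1], [+0, +5], [-3, -1], [+0, +5], [-3, -1], [+0, +5]; they repeat the 2-cycle [[-3, -1], [+0, +5]].
step 7: apply [-3, -1] → [-5, 3]
step 8: apply [+0, +5] → [-5, 8]
step 9: apply [-3, -1] → [-8, 7]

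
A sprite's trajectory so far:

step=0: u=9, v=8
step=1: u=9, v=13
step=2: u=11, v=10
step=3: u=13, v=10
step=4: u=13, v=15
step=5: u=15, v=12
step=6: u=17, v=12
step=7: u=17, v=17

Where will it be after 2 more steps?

u=21, v=14

Step-to-step displacements: (+0,+5), (+2,-3), (+2,+0), (+0,+5), (+2,-3), (+2,+0), (+0,+5) — a repeating cycle of length 3.
step 8: apply (+2,-3) → u=19, v=14
step 9: apply (+2,+0) → u=21, v=14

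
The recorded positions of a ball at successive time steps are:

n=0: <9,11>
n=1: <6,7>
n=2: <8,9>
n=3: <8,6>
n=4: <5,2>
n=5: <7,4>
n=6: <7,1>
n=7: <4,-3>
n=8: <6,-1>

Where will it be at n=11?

<5,-6>

Differencing gives <-3,-4>, <+2,+2>, <+0,-3>, <-3,-4>, <+2,+2>, <+0,-3>, <-3,-4>, <+2,+2>. This is the pattern <-3,-4>, <+2,+2>, <+0,-3> repeated.
step 9: apply <+0,-3> → <6,-4>
step 10: apply <-3,-4> → <3,-8>
step 11: apply <+2,+2> → <5,-6>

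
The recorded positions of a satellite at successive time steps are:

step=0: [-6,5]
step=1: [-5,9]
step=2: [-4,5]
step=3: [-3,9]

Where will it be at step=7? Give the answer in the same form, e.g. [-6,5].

[1,9]

The first coordinate changes by +1 each step, so at step 7 it is -6 + 7·(1) = 1.
The second coordinate repeats the cycle [5, 9] with period 2; step 7 mod 2 = 1, giving 9.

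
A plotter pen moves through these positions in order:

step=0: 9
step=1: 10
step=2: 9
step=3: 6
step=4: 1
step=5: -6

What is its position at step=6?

First differences are +1, -1, -3, -5, -7; their common second difference is -2 (constant acceleration).
step 6: -6 − 9 → -15

-15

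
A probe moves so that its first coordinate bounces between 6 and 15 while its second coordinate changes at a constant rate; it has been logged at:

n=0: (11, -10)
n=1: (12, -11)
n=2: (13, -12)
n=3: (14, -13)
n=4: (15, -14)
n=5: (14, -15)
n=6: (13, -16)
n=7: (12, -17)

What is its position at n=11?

(8, -21)

The first coordinate reflects between 6 and 15, moving 1 per step.
  step 8: 12 → 11
  step 9: 11 → 10
  step 10: 10 → 9
  step 11: 9 → 8
The second coordinate changes by -1 each step: at step 11 it is -21.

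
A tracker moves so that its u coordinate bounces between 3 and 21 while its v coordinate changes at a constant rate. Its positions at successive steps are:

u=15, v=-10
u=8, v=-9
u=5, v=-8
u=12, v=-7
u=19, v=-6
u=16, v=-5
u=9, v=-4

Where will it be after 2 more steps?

u=11, v=-2

The u coordinate reflects between 3 and 21, moving 7 per step.
  step 7: 9 → 4
  step 8: 4 → 11
The v coordinate changes by +1 each step: at step 8 it is -2.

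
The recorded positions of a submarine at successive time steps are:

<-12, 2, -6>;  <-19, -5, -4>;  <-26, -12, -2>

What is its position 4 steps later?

<-54, -40, 6>

The position changes by <-7, -7, +2> every step.
step 3: <-26, -12, -2> + <-7, -7, +2> → <-33, -19, 0>
step 4: <-33, -19, 0> + <-7, -7, +2> → <-40, -26, 2>
step 5: <-40, -26, 2> + <-7, -7, +2> → <-47, -33, 4>
step 6: <-47, -33, 4> + <-7, -7, +2> → <-54, -40, 6>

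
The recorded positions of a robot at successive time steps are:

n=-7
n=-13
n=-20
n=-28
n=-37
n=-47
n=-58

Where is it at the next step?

n=-70

Successive displacements: -6, -7, -8, -9, -10, -11 — each changes by -1.
step 7: -58 − 12 → n=-70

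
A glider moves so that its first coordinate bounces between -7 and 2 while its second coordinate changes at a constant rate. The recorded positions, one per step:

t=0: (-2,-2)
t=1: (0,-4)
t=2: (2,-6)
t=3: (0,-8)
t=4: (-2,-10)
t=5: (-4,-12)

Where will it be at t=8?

(-4,-18)

The first coordinate travels 2 per step and bounces off the walls at -7 and 2.
  step 6: -4 → -6
  step 7: -6 → -6
  step 8: -6 → -4
The second coordinate changes by -2 each step: at step 8 it is -18.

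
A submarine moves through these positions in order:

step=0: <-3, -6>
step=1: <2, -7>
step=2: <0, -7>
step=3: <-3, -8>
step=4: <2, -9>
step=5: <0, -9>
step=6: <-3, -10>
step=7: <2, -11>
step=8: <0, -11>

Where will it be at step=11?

<0, -13>

The moves between consecutive positions are <+5, -1>, <-2, +0>, <-3, -1>, <+5, -1>, <-2, +0>, <-3, -1>, <+5, -1>, <-2, +0>; they repeat the 3-cycle [<+5, -1>, <-2, +0>, <-3, -1>].
step 9: apply <-3, -1> → <-3, -12>
step 10: apply <+5, -1> → <2, -13>
step 11: apply <-2, +0> → <0, -13>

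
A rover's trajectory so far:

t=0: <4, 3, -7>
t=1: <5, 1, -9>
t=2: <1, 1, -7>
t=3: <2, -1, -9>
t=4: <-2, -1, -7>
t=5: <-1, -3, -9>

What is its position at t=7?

The moves between consecutive positions are <+1, -2, -2>, <-4, +0, +2>, <+1, -2, -2>, <-4, +0, +2>, <+1, -2, -2>; they repeat the 2-cycle [<+1, -2, -2>, <-4, +0, +2>].
step 6: apply <-4, +0, +2> → <-5, -3, -7>
step 7: apply <+1, -2, -2> → <-4, -5, -9>

<-4, -5, -9>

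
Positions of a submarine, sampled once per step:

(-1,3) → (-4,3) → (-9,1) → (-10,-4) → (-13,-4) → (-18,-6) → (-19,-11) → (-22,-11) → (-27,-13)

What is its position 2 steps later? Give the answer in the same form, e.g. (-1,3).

Step-to-step displacements: (-3,+0), (-5,-2), (-1,-5), (-3,+0), (-5,-2), (-1,-5), (-3,+0), (-5,-2) — a repeating cycle of length 3.
step 9: apply (-1,-5) → (-28,-18)
step 10: apply (-3,+0) → (-31,-18)

(-31,-18)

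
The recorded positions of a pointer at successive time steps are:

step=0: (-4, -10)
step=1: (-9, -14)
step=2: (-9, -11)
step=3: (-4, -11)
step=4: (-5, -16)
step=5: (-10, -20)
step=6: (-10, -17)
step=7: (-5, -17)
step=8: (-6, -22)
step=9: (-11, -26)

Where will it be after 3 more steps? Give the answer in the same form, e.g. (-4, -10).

Differencing gives (-5, -4), (+0, +3), (+5, +0), (-1, -5), (-5, -4), (+0, +3), (+5, +0), (-1, -5), (-5, -4). This is the pattern (-5, -4), (+0, +3), (+5, +0), (-1, -5) repeated.
step 10: apply (+0, +3) → (-11, -23)
step 11: apply (+5, +0) → (-6, -23)
step 12: apply (-1, -5) → (-7, -28)

(-7, -28)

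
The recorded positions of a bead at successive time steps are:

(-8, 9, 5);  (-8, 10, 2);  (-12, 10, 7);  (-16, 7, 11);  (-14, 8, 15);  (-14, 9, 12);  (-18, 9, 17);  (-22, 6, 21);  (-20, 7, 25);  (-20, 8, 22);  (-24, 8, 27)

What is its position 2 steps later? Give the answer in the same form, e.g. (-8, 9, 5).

Differencing gives (+0, +1, -3), (-4, +0, +5), (-4, -3, +4), (+2, +1, +4), (+0, +1, -3), (-4, +0, +5), (-4, -3, +4), (+2, +1, +4), (+0, +1, -3), (-4, +0, +5). This is the pattern (+0, +1, -3), (-4, +0, +5), (-4, -3, +4), (+2, +1, +4) repeated.
step 11: apply (-4, -3, +4) → (-28, 5, 31)
step 12: apply (+2, +1, +4) → (-26, 6, 35)

(-26, 6, 35)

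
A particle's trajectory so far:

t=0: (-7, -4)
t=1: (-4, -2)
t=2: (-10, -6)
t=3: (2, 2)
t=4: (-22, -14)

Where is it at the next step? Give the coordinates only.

(26, 18)

Step-to-step displacements: (+3, +2), (-6, -4), (+12, +8), (-24, -16); each is -2× the previous.
step 5: (-22, -14) + (+48, +32) → (26, 18)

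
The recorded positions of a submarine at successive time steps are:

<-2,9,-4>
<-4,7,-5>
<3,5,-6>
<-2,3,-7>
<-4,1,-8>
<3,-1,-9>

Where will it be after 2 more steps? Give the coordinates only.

First: cycles through -2, -4, 3 every 3 steps. Step 7 lands at position 1 of the cycle → -4.
Second: linear, -2 per step → -5 at step 7.
Third: linear, -1 per step → -11 at step 7.

<-4,-5,-11>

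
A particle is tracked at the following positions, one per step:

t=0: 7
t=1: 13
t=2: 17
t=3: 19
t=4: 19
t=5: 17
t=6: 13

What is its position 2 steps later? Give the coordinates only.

-1

Taking differences between consecutive positions: +6, +4, +2, +0, -2, -4. These grow by -2 each step.
step 7: 13 − 6 → 7
step 8: 7 − 8 → -1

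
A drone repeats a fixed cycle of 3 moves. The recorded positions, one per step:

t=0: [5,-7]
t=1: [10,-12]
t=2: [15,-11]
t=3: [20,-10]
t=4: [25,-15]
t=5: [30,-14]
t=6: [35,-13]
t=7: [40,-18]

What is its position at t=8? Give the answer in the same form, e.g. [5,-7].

The moves between consecutive positions are [+5,-5], [+5,+1], [+5,+1], [+5,-5], [+5,+1], [+5,+1], [+5,-5]; they repeat the 3-cycle [[+5,-5], [+5,+1], [+5,+1]].
step 8: apply [+5,+1] → [45,-17]

[45,-17]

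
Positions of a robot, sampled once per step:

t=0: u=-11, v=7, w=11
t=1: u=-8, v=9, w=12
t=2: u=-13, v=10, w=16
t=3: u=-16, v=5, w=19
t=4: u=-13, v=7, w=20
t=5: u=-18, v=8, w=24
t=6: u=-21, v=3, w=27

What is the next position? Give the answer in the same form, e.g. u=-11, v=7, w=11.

u=-18, v=5, w=28

The moves between consecutive positions are (+3,+2,+1), (-5,+1,+4), (-3,-5,+3), (+3,+2,+1), (-5,+1,+4), (-3,-5,+3); they repeat the 3-cycle [(+3,+2,+1), (-5,+1,+4), (-3,-5,+3)].
step 7: apply (+3,+2,+1) → u=-18, v=5, w=28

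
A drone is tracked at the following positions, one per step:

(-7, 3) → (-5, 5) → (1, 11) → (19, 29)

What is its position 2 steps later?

The jumps are (+2, +2), (+6, +6), (+18, +18) — a geometric progression with ratio 3.
step 4: (19, 29) + (+54, +54) → (73, 83)
step 5: (73, 83) + (+162, +162) → (235, 245)

(235, 245)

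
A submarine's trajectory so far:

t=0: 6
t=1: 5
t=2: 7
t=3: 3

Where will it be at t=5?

Consecutive displacements -1, +2, -4 scale by a factor of -2 each step.
step 4: 3 + 8 → 11
step 5: 11 − 16 → -5

-5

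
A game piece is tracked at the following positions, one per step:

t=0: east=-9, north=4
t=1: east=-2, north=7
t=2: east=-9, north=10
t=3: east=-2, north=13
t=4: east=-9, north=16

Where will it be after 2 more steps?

east=-9, north=22

East: cycles through -9, -2 every 2 steps. Step 6 lands at position 0 of the cycle → -9.
North: linear, +3 per step → 22 at step 6.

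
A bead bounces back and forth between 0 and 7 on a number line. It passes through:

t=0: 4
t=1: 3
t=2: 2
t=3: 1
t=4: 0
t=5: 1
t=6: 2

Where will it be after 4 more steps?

The value travels 1 per step and bounces off the walls at 0 and 7.
  step 7: 2 → 3
  step 8: 3 → 4
  step 9: 4 → 5
  step 10: 5 → 6

6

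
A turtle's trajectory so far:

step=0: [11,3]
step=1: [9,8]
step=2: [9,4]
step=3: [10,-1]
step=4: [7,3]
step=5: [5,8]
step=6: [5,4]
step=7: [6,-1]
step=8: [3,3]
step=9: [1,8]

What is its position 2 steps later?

[2,-1]

Step-to-step displacements: [-2,+5], [+0,-4], [+1,-5], [-3,+4], [-2,+5], [+0,-4], [+1,-5], [-3,+4], [-2,+5] — a repeating cycle of length 4.
step 10: apply [+0,-4] → [1,4]
step 11: apply [+1,-5] → [2,-1]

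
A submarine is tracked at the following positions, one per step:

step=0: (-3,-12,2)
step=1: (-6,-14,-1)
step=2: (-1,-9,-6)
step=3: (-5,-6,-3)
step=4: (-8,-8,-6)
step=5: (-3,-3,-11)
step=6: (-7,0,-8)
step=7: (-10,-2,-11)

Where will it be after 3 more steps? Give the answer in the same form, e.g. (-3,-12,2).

(-12,4,-16)

Differencing gives (-3,-2,-3), (+5,+5,-5), (-4,+3,+3), (-3,-2,-3), (+5,+5,-5), (-4,+3,+3), (-3,-2,-3). This is the pattern (-3,-2,-3), (+5,+5,-5), (-4,+3,+3) repeated.
step 8: apply (+5,+5,-5) → (-5,3,-16)
step 9: apply (-4,+3,+3) → (-9,6,-13)
step 10: apply (-3,-2,-3) → (-12,4,-16)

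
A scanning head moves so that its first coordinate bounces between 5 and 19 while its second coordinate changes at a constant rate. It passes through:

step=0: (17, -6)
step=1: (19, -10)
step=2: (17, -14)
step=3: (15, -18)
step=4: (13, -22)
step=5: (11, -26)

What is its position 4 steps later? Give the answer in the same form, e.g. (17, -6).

The first coordinate reflects between 5 and 19, moving 2 per step.
  step 6: 11 → 9
  step 7: 9 → 7
  step 8: 7 → 5
  step 9: 5 → 7
The second coordinate changes by -4 each step: at step 9 it is -42.

(7, -42)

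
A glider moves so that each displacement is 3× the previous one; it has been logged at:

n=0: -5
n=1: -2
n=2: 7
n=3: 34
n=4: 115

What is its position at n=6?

Consecutive displacements +3, +9, +27, +81 scale by a factor of 3 each step.
step 5: 115 + 243 → 358
step 6: 358 + 729 → 1087

1087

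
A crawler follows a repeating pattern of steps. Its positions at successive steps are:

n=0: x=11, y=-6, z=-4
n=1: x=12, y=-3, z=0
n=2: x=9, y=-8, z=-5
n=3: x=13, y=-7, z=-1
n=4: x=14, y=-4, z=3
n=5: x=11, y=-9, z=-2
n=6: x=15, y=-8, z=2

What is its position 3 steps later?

x=17, y=-9, z=5

The moves between consecutive positions are (+1,+3,+4), (-3,-5,-5), (+4,+1,+4), (+1,+3,+4), (-3,-5,-5), (+4,+1,+4); they repeat the 3-cycle [(+1,+3,+4), (-3,-5,-5), (+4,+1,+4)].
step 7: apply (+1,+3,+4) → x=16, y=-5, z=6
step 8: apply (-3,-5,-5) → x=13, y=-10, z=1
step 9: apply (+4,+1,+4) → x=17, y=-9, z=5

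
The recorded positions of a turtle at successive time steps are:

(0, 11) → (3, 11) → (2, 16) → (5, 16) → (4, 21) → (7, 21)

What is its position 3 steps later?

Differencing gives (+3, +0), (-1, +5), (+3, +0), (-1, +5), (+3, +0). This is the pattern (+3, +0), (-1, +5) repeated.
step 6: apply (-1, +5) → (6, 26)
step 7: apply (+3, +0) → (9, 26)
step 8: apply (-1, +5) → (8, 31)

(8, 31)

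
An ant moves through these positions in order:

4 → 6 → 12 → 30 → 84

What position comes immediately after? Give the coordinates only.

Step-to-step displacements: +2, +6, +18, +54; each is 3× the previous.
step 5: 84 + 162 → 246

246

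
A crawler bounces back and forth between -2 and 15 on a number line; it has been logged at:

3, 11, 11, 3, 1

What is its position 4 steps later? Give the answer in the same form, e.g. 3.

-1

The value travels 8 per step and bounces off the walls at -2 and 15.
  step 5: 1 → 9
  step 6: 9 → 13
  step 7: 13 → 5
  step 8: 5 → -1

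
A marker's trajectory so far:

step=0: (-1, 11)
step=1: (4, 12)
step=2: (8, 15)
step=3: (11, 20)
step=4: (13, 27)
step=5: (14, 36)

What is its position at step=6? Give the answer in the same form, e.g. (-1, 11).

(14, 47)

Successive displacements: (+5, +1), (+4, +3), (+3, +5), (+2, +7), (+1, +9) — each changes by (-1, +2).
step 6: (14, 36) + (+0, +11) → (14, 47)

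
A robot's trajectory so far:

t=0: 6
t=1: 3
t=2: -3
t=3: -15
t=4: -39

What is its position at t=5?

Step-to-step displacements: -3, -6, -12, -24; each is 2× the previous.
step 5: -39 − 48 → -87

-87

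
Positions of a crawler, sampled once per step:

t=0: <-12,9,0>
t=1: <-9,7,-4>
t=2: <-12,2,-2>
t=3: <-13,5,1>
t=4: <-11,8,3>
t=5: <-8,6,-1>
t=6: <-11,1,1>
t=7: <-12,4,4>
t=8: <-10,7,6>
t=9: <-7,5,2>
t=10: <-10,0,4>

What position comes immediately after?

The moves between consecutive positions are <+3,-2,-4>, <-3,-5,+2>, <-1,+3,+3>, <+2,+3,+2>, <+3,-2,-4>, <-3,-5,+2>, <-1,+3,+3>, <+2,+3,+2>, <+3,-2,-4>, <-3,-5,+2>; they repeat the 4-cycle [<+3,-2,-4>, <-3,-5,+2>, <-1,+3,+3>, <+2,+3,+2>].
step 11: apply <-1,+3,+3> → <-11,3,7>

<-11,3,7>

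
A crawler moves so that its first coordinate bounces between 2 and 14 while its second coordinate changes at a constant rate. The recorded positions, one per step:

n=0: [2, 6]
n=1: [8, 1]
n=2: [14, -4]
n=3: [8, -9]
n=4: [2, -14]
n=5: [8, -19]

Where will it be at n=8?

[2, -34]

The first coordinate reflects between 2 and 14, moving 6 per step.
  step 6: 8 → 14
  step 7: 14 → 8
  step 8: 8 → 2
The second coordinate changes by -5 each step: at step 8 it is -34.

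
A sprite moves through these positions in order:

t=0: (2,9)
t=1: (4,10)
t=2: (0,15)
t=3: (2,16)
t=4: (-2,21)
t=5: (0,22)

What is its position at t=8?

Differencing gives (+2,+1), (-4,+5), (+2,+1), (-4,+5), (+2,+1). This is the pattern (+2,+1), (-4,+5) repeated.
step 6: apply (-4,+5) → (-4,27)
step 7: apply (+2,+1) → (-2,28)
step 8: apply (-4,+5) → (-6,33)

(-6,33)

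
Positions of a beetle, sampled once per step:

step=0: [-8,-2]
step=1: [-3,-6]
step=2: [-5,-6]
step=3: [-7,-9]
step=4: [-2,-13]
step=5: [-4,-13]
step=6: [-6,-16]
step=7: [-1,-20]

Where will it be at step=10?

Step-to-step displacements: [+5,-4], [-2,+0], [-2,-3], [+5,-4], [-2,+0], [-2,-3], [+5,-4] — a repeating cycle of length 3.
step 8: apply [-2,+0] → [-3,-20]
step 9: apply [-2,-3] → [-5,-23]
step 10: apply [+5,-4] → [0,-27]

[0,-27]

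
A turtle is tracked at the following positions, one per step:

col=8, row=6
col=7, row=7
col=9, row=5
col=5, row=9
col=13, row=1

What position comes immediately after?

The jumps are (-1, +1), (+2, -2), (-4, +4), (+8, -8) — a geometric progression with ratio -2.
step 5: col=13, row=1 + (-16, +16) → col=-3, row=17

col=-3, row=17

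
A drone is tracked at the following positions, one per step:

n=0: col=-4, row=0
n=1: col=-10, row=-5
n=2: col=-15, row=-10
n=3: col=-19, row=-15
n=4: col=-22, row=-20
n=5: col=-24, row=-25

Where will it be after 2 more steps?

First differences are (-6,-5), (-5,-5), (-4,-5), (-3,-5), (-2,-5); their common second difference is (+1,+0) (constant acceleration).
step 6: col=-24, row=-25 + (-1,-5) → col=-25, row=-30
step 7: col=-25, row=-30 + (+0,-5) → col=-25, row=-35

col=-25, row=-35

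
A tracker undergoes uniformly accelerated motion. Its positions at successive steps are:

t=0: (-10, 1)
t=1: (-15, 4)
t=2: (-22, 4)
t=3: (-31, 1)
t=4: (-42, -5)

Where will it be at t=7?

(-87, -41)

Taking differences between consecutive positions: (-5, +3), (-7, +0), (-9, -3), (-11, -6). These grow by (-2, -3) each step.
step 5: (-42, -5) + (-13, -9) → (-55, -14)
step 6: (-55, -14) + (-15, -12) → (-70, -26)
step 7: (-70, -26) + (-17, -15) → (-87, -41)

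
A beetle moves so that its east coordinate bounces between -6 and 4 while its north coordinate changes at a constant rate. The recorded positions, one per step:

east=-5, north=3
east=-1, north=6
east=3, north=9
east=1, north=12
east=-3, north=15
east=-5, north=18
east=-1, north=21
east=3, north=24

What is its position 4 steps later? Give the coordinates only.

The east coordinate reflects between -6 and 4, moving 4 per step.
  step 8: 3 → 1
  step 9: 1 → -3
  step 10: -3 → -5
  step 11: -5 → -1
The north coordinate changes by +3 each step: at step 11 it is 36.

east=-1, north=36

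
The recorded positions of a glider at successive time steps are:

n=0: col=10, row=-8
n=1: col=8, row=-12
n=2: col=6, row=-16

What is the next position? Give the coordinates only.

col=4, row=-20

Constant displacement of (-2, -4) per step.
step 3: col=6, row=-16 + (-2, -4) → col=4, row=-20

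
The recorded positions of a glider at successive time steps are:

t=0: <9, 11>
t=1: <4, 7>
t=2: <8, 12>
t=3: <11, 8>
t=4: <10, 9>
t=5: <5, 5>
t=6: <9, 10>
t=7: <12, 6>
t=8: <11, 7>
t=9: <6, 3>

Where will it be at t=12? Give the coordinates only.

<12, 5>

Differencing gives <-5, -4>, <+4, +5>, <+3, -4>, <-1, +1>, <-5, -4>, <+4, +5>, <+3, -4>, <-1, +1>, <-5, -4>. This is the pattern <-5, -4>, <+4, +5>, <+3, -4>, <-1, +1> repeated.
step 10: apply <+4, +5> → <10, 8>
step 11: apply <+3, -4> → <13, 4>
step 12: apply <-1, +1> → <12, 5>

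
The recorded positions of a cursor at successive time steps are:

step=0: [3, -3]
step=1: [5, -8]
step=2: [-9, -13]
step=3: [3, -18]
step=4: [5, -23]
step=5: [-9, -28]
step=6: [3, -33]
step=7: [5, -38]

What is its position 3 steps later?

First: cycles through 3, 5, -9 every 3 steps. Step 10 lands at position 1 of the cycle → 5.
Second: linear, -5 per step → -53 at step 10.

[5, -53]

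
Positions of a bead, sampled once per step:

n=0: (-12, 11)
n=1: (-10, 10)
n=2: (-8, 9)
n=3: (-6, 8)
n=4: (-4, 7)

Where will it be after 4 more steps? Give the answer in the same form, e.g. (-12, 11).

The position changes by (+2, -1) every step.
step 5: (-4, 7) + (+2, -1) → (-2, 6)
step 6: (-2, 6) + (+2, -1) → (0, 5)
step 7: (0, 5) + (+2, -1) → (2, 4)
step 8: (2, 4) + (+2, -1) → (4, 3)

(4, 3)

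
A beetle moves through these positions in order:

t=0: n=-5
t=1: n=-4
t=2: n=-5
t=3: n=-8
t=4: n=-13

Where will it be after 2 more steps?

First differences are +1, -1, -3, -5; their common second difference is -2 (constant acceleration).
step 5: -13 − 7 → n=-20
step 6: -20 − 9 → n=-29

n=-29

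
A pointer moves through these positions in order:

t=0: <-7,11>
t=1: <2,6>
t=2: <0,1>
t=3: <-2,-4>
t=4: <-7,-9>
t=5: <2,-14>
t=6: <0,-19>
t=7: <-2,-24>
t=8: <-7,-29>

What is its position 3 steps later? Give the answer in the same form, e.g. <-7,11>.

The first coordinate repeats the cycle [-7, 2, 0, -2] with period 4; step 11 mod 4 = 3, giving -2.
The second coordinate changes by -5 each step, so at step 11 it is 11 + 11·(-5) = -44.

<-2,-44>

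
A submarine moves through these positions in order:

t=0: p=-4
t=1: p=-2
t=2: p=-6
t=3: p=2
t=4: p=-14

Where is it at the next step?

The jumps are +2, -4, +8, -16 — a geometric progression with ratio -2.
step 5: -14 + 32 → p=18

p=18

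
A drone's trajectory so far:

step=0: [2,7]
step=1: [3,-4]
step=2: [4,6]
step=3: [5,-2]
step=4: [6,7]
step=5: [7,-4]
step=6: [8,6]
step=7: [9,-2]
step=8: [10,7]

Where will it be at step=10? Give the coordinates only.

[12,6]

First: linear, +1 per step → 12 at step 10.
Second: cycles through 7, -4, 6, -2 every 4 steps. Step 10 lands at position 2 of the cycle → 6.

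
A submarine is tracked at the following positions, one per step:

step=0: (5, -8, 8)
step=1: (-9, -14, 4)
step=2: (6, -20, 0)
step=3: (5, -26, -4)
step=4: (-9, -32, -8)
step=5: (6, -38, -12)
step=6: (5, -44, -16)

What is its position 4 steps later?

(-9, -68, -32)

First: cycles through 5, -9, 6 every 3 steps. Step 10 lands at position 1 of the cycle → -9.
Second: linear, -6 per step → -68 at step 10.
Third: linear, -4 per step → -32 at step 10.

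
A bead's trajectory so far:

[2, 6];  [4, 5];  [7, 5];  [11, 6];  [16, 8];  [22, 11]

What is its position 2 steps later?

First differences are [+2, -1], [+3, +0], [+4, +1], [+5, +2], [+6, +3]; their common second difference is [+1, +1] (constant acceleration).
step 6: [22, 11] + [+7, +4] → [29, 15]
step 7: [29, 15] + [+8, +5] → [37, 20]

[37, 20]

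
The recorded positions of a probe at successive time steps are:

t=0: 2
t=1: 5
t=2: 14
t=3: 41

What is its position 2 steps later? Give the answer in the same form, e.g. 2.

Consecutive displacements +3, +9, +27 scale by a factor of 3 each step.
step 4: 41 + 81 → 122
step 5: 122 + 243 → 365

365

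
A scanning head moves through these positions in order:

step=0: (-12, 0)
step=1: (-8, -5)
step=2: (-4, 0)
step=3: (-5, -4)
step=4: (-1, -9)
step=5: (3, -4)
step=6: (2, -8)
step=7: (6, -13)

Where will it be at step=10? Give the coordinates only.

Differencing gives (+4, -5), (+4, +5), (-1, -4), (+4, -5), (+4, +5), (-1, -4), (+4, -5). This is the pattern (+4, -5), (+4, +5), (-1, -4) repeated.
step 8: apply (+4, +5) → (10, -8)
step 9: apply (-1, -4) → (9, -12)
step 10: apply (+4, -5) → (13, -17)

(13, -17)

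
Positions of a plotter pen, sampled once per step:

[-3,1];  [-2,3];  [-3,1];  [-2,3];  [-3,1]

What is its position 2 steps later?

[-3,1]

Consecutive displacements [+1,+2], [-1,-2], [+1,+2], [-1,-2] scale by a factor of -1 each step.
step 5: [-3,1] + [+1,+2] → [-2,3]
step 6: [-2,3] + [-1,-2] → [-3,1]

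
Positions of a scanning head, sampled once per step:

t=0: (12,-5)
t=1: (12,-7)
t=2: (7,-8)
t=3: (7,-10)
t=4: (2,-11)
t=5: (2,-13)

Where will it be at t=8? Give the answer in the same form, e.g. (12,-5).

(-8,-17)

Differencing gives (+0,-2), (-5,-1), (+0,-2), (-5,-1), (+0,-2). This is the pattern (+0,-2), (-5,-1) repeated.
step 6: apply (-5,-1) → (-3,-14)
step 7: apply (+0,-2) → (-3,-16)
step 8: apply (-5,-1) → (-8,-17)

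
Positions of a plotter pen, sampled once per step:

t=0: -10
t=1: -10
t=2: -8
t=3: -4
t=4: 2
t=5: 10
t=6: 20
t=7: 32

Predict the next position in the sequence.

First differences are +0, +2, +4, +6, +8, +10, +12; their common second difference is +2 (constant acceleration).
step 8: 32 + 14 → 46

46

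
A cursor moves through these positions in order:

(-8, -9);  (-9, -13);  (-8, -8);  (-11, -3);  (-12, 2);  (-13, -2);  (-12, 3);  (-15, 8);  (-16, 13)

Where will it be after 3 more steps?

The moves between consecutive positions are (-1, -4), (+1, +5), (-3, +5), (-1, +5), (-1, -4), (+1, +5), (-3, +5), (-1, +5); they repeat the 4-cycle [(-1, -4), (+1, +5), (-3, +5), (-1, +5)].
step 9: apply (-1, -4) → (-17, 9)
step 10: apply (+1, +5) → (-16, 14)
step 11: apply (-3, +5) → (-19, 19)

(-19, 19)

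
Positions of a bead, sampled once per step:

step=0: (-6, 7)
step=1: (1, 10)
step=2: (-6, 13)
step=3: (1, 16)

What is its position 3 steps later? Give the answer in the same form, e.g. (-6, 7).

The first coordinate repeats the cycle [-6, 1] with period 2; step 6 mod 2 = 0, giving -6.
The second coordinate changes by +3 each step, so at step 6 it is 7 + 6·(3) = 25.

(-6, 25)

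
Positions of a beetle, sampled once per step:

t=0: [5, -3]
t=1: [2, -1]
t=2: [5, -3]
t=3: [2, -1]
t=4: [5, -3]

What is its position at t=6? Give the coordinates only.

[5, -3]

The jumps are [-3, +2], [+3, -2], [-3, +2], [+3, -2] — a geometric progression with ratio -1.
step 5: [5, -3] + [-3, +2] → [2, -1]
step 6: [2, -1] + [+3, -2] → [5, -3]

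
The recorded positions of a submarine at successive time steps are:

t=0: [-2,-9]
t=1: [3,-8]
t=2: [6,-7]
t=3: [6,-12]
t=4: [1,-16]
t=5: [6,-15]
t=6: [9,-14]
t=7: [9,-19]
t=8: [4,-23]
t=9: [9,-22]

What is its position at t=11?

[12,-26]

Differencing gives [+5,+1], [+3,+1], [+0,-5], [-5,-4], [+5,+1], [+3,+1], [+0,-5], [-5,-4], [+5,+1]. This is the pattern [+5,+1], [+3,+1], [+0,-5], [-5,-4] repeated.
step 10: apply [+3,+1] → [12,-21]
step 11: apply [+0,-5] → [12,-26]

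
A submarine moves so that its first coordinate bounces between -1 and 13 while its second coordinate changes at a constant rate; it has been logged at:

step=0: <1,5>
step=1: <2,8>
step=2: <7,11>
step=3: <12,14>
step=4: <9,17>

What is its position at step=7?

The first coordinate travels 5 per step and bounces off the walls at -1 and 13.
  step 5: 9 → 4
  step 6: 4 → -1
  step 7: -1 → 4
The second coordinate changes by +3 each step: at step 7 it is 26.

<4,26>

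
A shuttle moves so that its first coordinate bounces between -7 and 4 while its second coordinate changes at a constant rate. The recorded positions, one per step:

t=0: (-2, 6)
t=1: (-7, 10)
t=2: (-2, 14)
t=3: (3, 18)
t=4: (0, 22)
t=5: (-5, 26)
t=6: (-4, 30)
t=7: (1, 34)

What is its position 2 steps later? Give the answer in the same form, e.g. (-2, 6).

(-3, 42)

The first coordinate travels 5 per step and bounces off the walls at -7 and 4.
  step 8: 1 → 2
  step 9: 2 → -3
The second coordinate changes by +4 each step: at step 9 it is 42.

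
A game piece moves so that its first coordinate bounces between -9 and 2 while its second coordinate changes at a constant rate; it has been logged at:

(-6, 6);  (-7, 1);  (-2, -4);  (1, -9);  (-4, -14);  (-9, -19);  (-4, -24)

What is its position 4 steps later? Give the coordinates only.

The first coordinate travels 5 per step and bounces off the walls at -9 and 2.
  step 7: -4 → 1
  step 8: 1 → -2
  step 9: -2 → -7
  step 10: -7 → -6
The second coordinate changes by -5 each step: at step 10 it is -44.

(-6, -44)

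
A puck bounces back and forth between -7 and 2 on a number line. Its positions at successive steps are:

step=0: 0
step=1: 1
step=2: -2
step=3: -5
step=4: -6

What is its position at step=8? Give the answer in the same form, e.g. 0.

-2

The value travels 3 per step and bounces off the walls at -7 and 2.
  step 5: -6 → -3
  step 6: -3 → 0
  step 7: 0 → 1
  step 8: 1 → -2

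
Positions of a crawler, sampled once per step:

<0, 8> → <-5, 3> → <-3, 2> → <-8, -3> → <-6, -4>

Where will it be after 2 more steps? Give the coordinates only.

Differencing gives <-5, -5>, <+2, -1>, <-5, -5>, <+2, -1>. This is the pattern <-5, -5>, <+2, -1> repeated.
step 5: apply <-5, -5> → <-11, -9>
step 6: apply <+2, -1> → <-9, -10>

<-9, -10>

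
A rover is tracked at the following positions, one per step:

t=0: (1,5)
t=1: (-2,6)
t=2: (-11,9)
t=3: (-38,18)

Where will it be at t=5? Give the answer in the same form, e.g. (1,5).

The jumps are (-3,+1), (-9,+3), (-27,+9) — a geometric progression with ratio 3.
step 4: (-38,18) + (-81,+27) → (-119,45)
step 5: (-119,45) + (-243,+81) → (-362,126)

(-362,126)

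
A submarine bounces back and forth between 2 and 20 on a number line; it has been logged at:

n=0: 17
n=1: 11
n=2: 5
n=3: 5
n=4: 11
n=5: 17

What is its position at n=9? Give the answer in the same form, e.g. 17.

The value reflects between 2 and 20, moving 6 per step.
  step 6: 17 → 17
  step 7: 17 → 11
  step 8: 11 → 5
  step 9: 5 → 5

5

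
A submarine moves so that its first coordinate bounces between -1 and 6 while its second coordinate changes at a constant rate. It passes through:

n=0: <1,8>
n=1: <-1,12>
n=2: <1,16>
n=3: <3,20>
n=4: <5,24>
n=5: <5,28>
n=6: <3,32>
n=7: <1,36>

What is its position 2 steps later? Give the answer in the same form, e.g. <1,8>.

<1,44>

The first coordinate travels 2 per step and bounces off the walls at -1 and 6.
  step 8: 1 → -1
  step 9: -1 → 1
The second coordinate changes by +4 each step: at step 9 it is 44.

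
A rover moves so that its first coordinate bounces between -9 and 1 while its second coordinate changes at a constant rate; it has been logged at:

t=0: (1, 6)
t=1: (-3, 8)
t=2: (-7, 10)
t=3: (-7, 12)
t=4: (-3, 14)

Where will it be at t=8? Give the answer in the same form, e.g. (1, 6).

(-7, 22)

The first coordinate reflects between -9 and 1, moving 4 per step.
  step 5: -3 → 1
  step 6: 1 → -3
  step 7: -3 → -7
  step 8: -7 → -7
The second coordinate changes by +2 each step: at step 8 it is 22.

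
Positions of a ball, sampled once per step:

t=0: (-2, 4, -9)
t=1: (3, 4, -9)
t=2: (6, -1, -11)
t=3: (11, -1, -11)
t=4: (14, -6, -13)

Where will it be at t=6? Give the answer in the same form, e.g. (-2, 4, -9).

(22, -11, -15)

Differencing gives (+5, +0, +0), (+3, -5, -2), (+5, +0, +0), (+3, -5, -2). This is the pattern (+5, +0, +0), (+3, -5, -2) repeated.
step 5: apply (+5, +0, +0) → (19, -6, -13)
step 6: apply (+3, -5, -2) → (22, -11, -15)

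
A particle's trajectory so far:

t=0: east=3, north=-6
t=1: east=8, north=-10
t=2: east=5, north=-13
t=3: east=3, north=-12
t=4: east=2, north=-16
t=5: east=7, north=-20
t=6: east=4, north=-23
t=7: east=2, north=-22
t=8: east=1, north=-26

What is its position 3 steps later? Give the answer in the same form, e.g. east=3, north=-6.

Differencing gives (+5, -4), (-3, -3), (-2, +1), (-1, -4), (+5, -4), (-3, -3), (-2, +1), (-1, -4). This is the pattern (+5, -4), (-3, -3), (-2, +1), (-1, -4) repeated.
step 9: apply (+5, -4) → east=6, north=-30
step 10: apply (-3, -3) → east=3, north=-33
step 11: apply (-2, +1) → east=1, north=-32

east=1, north=-32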